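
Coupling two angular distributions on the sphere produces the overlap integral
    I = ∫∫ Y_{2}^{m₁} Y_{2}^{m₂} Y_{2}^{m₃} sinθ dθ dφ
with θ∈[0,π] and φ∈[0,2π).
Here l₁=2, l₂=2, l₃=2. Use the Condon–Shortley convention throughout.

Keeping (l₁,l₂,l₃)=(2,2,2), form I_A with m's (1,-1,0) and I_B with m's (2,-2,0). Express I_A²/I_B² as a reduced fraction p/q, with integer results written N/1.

1/4

Shared (l₁,l₂,l₃)=(2,2,2): N and (l;000)² cancel in I_A²/I_B².
A: Δ = 2!·2!·2!/7! = 1/630; Racah Σ t=0..1: t=0:+1/2 t=1:−1/4 = 1/4; ⇒ 3j(2 2 2; 1 -1 0)² = 1/70, sgn +1
B: Δ = 2!·2!·2!/7! = 1/630; Racah Σ t=0..0: t=0:+1/8 = 1/8; ⇒ 3j(2 2 2; 2 -2 0)² = 2/35, sgn +1
I_A²/I_B² = (1/70)/(2/35) = 1/4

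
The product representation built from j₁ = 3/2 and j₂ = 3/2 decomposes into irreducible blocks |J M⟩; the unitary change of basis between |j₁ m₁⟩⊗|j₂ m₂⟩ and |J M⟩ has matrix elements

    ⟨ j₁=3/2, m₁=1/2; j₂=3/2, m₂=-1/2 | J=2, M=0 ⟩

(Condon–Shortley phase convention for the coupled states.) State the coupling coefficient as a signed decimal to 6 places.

+√(1/4) ≈ +0.500000

triangle: 1!·2!·2!/6! = 4/720
(j±m)!: 2!·1!·1!·2!·2!·2! = 16
prefactor² = (2J+1)·Δ·N² = 4/9
  k=0: +1/(0!·1!·1!·1!·1!·1!) = 1
  k=1: −1/(1!·0!·0!·0!·2!·2!) = -1/4
Σ = 3/4  ⇒  CG² = 4/9·(3/4)² = 1/4
CG = +√(1/4) = +0.500000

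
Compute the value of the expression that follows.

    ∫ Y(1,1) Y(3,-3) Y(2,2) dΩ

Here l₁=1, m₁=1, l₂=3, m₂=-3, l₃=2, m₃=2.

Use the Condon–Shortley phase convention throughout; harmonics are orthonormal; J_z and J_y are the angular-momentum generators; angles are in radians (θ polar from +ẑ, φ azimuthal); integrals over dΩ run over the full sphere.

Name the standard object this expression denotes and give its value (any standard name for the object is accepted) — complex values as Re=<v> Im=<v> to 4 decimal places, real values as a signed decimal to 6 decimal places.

Gaunt coefficient, -0.319865

This is a Gaunt coefficient — the integral of a triple product of spherical harmonics over the sphere.
Checks pass: Σm=0; 6 even; l₃=2∈[2,4].
(2·1+1)(2·3+1)(2·2+1) = 105
Δ: 2! 0! 4! / 7! → 1/105
sum: t=1:−1/4 = -1/4
3j²(1 3 2; 0 0 0) = Δ·Π!·Σ² = 3/35  (sign -1)
sum: t=0:+1/48 = 1/48
3j²(1 3 2; 1 -3 2) = Δ·Π!·Σ² = 1/7  (sign +1)
combine: 4πI² = 105·3/35·1/7 = 9/7
take √, sign -1: I = -0.31986543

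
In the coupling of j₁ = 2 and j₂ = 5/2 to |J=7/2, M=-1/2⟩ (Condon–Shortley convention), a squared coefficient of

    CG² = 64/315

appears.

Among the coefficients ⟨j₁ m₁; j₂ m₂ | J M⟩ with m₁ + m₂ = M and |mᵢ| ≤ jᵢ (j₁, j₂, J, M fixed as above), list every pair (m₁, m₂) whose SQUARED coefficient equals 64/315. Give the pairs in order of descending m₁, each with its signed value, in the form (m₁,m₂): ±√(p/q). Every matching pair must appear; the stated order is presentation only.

(-2,3/2): −√(64/315)

Admissible pairs with m₁+m₂ = M = -1/2: (-2,3/2), (-1,1/2), (0,-1/2), (1,-3/2), (2,-5/2)
  (m₁,m₂)=(2,-5/2): CG² = 4/63, CG = +√(4/63)
  (m₁,m₂)=(1,-3/2): CG² = 121/315, CG = +√(121/315)
  (m₁,m₂)=(0,-1/2): CG² = 4/105, CG = +√(4/105)
  (m₁,m₂)=(-1,1/2): CG² = 14/45, CG = −√(14/45)
  (m₁,m₂)=(-2,3/2): CG² = 64/315, CG = −√(64/315)   ← matches the target
Pairs with CG² = 64/315: (-2,3/2): −√(64/315)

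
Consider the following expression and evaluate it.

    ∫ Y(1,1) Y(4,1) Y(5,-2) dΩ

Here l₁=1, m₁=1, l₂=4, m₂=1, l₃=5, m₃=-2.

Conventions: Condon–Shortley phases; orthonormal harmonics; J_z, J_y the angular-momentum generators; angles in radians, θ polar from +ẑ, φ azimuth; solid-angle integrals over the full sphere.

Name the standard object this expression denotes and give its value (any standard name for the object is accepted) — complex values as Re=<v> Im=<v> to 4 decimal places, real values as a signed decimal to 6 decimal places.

This is a Gaunt coefficient — the integral of a triple product of spherical harmonics over the sphere.
Checks pass: Σm=0; 10 even; l₃=5∈[3,5].
(2·1+1)(2·4+1)(2·5+1) = 297
Δ: 0! 2! 8! / 11! → 1/495
sum: t=0:+1/576 = 1/576
3j²(1 4 5; 0 0 0) = Δ·Π!·Σ² = 5/99  (sign -1)
sum: t=0:+1/1440 = 1/1440
3j²(1 4 5; 1 1 -2) = Δ·Π!·Σ² = 7/165  (sign -1)
combine: 4πI² = 297·5/99·7/165 = 7/11
take √, sign +1: I = 0.22503380

Gaunt coefficient, +0.225034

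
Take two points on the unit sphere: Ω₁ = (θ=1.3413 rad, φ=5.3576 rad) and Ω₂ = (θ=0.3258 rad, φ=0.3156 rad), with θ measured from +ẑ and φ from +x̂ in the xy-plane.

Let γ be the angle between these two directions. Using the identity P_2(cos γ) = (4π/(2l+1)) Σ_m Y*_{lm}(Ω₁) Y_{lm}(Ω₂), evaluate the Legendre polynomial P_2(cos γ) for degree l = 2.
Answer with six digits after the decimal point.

Summing Y*_{l m}(θ₁,φ₁)·Y_{l m}(θ₂,φ₂) over m ∈ [−2, 2]; prefactor 4π/(2·2+1) = 2.513274:
  [-2]  conj(Y_{2,-2})(Ω₁) = -0.10136 - 0.35198j ; Y_{2,-2}(Ω₂) = 0.03195 - 0.02335j ; Δ = -0.01146 - 0.00888j
  [-1]  conj(Y_{2,-1})(Ω₁) = 0.10292 - 0.13673j ; Y_{2,-1}(Ω₂) = 0.22269 - 0.07271j ; Δ = 0.01298 - 0.03793j
  [+0]  conj(Y_{2,0})(Ω₁) = -0.26643 + 0.00000j ; Y_{2,0}(Ω₂) = 0.53385 + 0.00000j ; Δ = -0.14223 + 0.00000j
  [+1]  conj(Y_{2,1})(Ω₁) = -0.10292 - 0.13673j ; Y_{2,1}(Ω₂) = -0.22269 - 0.07271j ; Δ = 0.01298 + 0.03793j
  [+2]  conj(Y_{2,2})(Ω₁) = -0.10136 + 0.35198j ; Y_{2,2}(Ω₂) = 0.03195 + 0.02335j ; Δ = -0.01146 + 0.00888j
Accumulated sum -0.13919 + 0.00000j; after 4π/(2l+1) scaling, -0.34984 + 0.00000j ⇒ P_2 = -0.349835

-0.349835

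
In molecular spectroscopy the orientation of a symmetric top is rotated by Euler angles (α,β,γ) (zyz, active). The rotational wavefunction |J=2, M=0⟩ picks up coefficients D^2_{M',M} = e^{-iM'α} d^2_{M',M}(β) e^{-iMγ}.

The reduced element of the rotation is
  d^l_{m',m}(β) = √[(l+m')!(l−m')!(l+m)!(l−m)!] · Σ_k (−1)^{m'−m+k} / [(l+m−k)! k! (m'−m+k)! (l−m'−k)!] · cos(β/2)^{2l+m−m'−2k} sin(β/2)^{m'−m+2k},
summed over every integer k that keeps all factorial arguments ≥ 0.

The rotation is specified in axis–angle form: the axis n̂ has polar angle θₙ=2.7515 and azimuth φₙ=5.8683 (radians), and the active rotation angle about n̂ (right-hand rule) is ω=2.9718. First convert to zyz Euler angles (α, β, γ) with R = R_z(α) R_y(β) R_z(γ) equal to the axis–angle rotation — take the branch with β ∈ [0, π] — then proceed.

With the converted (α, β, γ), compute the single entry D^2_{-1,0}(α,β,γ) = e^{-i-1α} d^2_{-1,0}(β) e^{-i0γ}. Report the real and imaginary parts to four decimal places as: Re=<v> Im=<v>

Axis–angle → zyz. n̂ = (sinθₙcosφₙ, sinθₙsinφₙ, cosθₙ) = (+0.348013, -0.153283, -0.924874), ω = 2.9718.
R = I cosω + sinω [n̂]ₓ + (1−cosω) n̂n̂ᵀ gives
  R = [-0.745136, +0.050362, -0.665008; -0.262205, -0.938966, +0.222689; -0.613206, +0.340302, +0.712863]
β = atan2(√(R₁₃²+R₂₃²), R₃₃) = 0.777225; α = atan2(R₂₃, R₁₃) mod 2π = 2.818462; γ = atan2(R₃₂, −R₃₁) mod 2π = 0.506640
First d^2_{-1,0}(β=0.7772), then the phase factors e^{-i(-1)α} and e^{-i(0)γ}:
Half-angle: c=0.925436, s=0.378905. N=√(1·6·2·2)=4.898979
k∈{1,2} keeps every argument non-negative
  k=1: (−1)^0·4.8990/(2)·0.9254^3·0.3789^1 = +0.735604
  k=2: (−1)^1·4.8990/(2)·0.9254^1·0.3789^3 = -0.123314
d^2_{-1,0}(0.7772) = +0.735604 -0.123314 = +0.612291
D = (-0.948246+0.317536i)·(+0.612291)·(+1.000000+0.000000i) = -0.580602+0.194424i

Re=-0.5806 Im=0.1944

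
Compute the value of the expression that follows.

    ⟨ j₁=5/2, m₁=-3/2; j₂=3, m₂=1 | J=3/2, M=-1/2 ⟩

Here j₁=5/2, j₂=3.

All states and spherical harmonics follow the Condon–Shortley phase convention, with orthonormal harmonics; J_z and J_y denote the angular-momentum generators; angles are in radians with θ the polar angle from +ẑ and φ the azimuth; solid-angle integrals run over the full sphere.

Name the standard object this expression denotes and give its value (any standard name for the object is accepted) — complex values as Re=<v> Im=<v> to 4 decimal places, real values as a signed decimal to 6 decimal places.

Clebsch–Gordan coefficient, −√(7/30) ≈ -0.483046

This is a Clebsch–Gordan (vector-coupling) coefficient.
triangle: 4!*1!*2!/8! = 48/40320
(j±m)!: 1!*4!*4!*2!*1!*2! = 2304
prefactor² = (2J+1)*Δ*N² = 384/35
  k=3: −1/(3!*1!*1!*1!*0!*1!) = -1/6
  k=4: +1/(4!*0!*0!*0!*1!*2!) = 1/48
Σ = -7/48  ⇒  CG² = 384/35*(-7/48)² = 7/30
CG = −√(7/30) = -0.483046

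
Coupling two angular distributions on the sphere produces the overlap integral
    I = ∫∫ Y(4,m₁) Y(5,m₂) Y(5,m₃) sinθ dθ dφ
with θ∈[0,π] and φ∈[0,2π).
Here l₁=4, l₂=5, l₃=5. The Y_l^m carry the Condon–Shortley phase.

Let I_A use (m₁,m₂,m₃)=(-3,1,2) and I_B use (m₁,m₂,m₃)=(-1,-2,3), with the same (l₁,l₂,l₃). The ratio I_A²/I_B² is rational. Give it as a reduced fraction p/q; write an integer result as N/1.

l's match ⇒ only the (l;m) 3-j factors differ between A and B.
A: triangle coeff Δ(4,5,5) = 1/3153150; Σ_t [3,4]: t=3:−1/5184 t=4:+1/6912 = -1/20736; (3j)²=5/2574 [(4 5 5; -3 1 2)], sign=+1
B: triangle coeff Δ(4,5,5) = 1/3153150; Σ_t [1,3]: t=1:−1/6912 t=2:+1/2880 t=3:−1/17280 = 1/6912; (3j)²=5/429 [(4 5 5; -1 -2 3)], sign=+1
I_A²/I_B² = (5/2574)/(5/429) = 1/6

1/6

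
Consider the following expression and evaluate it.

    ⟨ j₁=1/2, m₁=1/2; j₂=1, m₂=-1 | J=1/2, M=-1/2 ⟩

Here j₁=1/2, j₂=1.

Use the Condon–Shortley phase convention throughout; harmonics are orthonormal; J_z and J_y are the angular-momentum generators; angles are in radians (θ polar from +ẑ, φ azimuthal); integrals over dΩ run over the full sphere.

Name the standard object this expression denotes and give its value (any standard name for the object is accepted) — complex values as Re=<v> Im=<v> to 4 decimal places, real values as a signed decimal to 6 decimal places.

This is a Clebsch–Gordan (vector-coupling) coefficient.
triangle: 1!·0!·1!/3! = 1/6
(j±m)!: 1!·0!·0!·2!·0!·1! = 2
prefactor² = (2J+1)·Δ·N² = 2/3
  k=0: +1/(0!·1!·0!·0!·0!·1!) = 1
Σ = 1  ⇒  CG² = 2/3·1² = 2/3
CG = +√(2/3) = +0.816497

Clebsch–Gordan coefficient, +√(2/3) ≈ +0.816497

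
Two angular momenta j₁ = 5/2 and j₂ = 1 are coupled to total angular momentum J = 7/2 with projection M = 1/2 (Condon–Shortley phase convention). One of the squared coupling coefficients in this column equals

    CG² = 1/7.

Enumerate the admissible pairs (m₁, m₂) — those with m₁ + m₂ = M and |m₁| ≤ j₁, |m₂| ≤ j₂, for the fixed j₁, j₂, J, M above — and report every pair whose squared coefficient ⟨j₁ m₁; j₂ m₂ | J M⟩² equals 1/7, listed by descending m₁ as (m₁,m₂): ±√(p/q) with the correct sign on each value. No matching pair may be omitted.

(3/2,-1): +√(1/7)

Admissible pairs with m₁+m₂ = M = 1/2: (-1/2,1), (1/2,0), (3/2,-1)
  (m₁,m₂)=(3/2,-1): CG² = 1/7, CG = +√(1/7)   ← matches the target
  (m₁,m₂)=(1/2,0): CG² = 4/7, CG = +√(4/7)
  (m₁,m₂)=(-1/2,1): CG² = 2/7, CG = +√(2/7)
Pairs with CG² = 1/7: (3/2,-1): +√(1/7)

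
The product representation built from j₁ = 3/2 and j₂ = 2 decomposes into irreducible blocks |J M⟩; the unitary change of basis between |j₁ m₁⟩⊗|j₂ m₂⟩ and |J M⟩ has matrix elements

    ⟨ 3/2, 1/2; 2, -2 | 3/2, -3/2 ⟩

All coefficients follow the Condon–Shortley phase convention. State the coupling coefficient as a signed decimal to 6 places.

+0.632456

j₁+j₂−J=2  J+j₁−j₂=1  J−j₁+j₂=2  j₁+j₂+J+1=6
(j₁±m₁, j₂±m₂, J±M) = (2,1,0,4,0,3)
P² = 32/5
sum k=0..0:
  [0] +1/4 = 1/4
S = 1/4
C² = P²·S² = 2/5 ; C = +0.632456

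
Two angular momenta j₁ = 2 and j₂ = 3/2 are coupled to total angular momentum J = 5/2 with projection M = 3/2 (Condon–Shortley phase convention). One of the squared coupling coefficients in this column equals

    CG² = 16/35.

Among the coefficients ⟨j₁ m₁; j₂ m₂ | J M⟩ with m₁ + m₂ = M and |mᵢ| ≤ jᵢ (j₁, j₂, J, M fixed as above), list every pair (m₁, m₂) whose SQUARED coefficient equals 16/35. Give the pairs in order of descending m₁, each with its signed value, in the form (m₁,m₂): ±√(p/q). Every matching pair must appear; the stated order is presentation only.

Admissible pairs with m₁+m₂ = M = 3/2: (0,3/2), (1,1/2), (2,-1/2)
  (m₁,m₂)=(2,-1/2): CG² = 16/35, CG = +√(16/35)   ← matches the target
  (m₁,m₂)=(1,1/2): CG² = 1/35, CG = +√(1/35)
  (m₁,m₂)=(0,3/2): CG² = 18/35, CG = −√(18/35)
Pairs with CG² = 16/35: (2,-1/2): +√(16/35)

(2,-1/2): +√(16/35)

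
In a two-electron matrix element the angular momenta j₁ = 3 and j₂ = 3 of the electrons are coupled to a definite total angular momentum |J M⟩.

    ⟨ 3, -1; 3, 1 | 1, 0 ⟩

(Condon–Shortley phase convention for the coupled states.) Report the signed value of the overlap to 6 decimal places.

√[3·5!1!1!/8! · 2!4!4!2!1!1!] = √(144/7)
  +(−1)^3/∏(3,2,1,1,0,0)! = -1/12  (running -1/12)
  +(−1)^4/∏(4,1,0,0,1,1)! = 1/24  (running -1/24)
⟨..|..⟩ = √(144/7)·(-1/24) = -0.188982

−√(1/28) ≈ -0.188982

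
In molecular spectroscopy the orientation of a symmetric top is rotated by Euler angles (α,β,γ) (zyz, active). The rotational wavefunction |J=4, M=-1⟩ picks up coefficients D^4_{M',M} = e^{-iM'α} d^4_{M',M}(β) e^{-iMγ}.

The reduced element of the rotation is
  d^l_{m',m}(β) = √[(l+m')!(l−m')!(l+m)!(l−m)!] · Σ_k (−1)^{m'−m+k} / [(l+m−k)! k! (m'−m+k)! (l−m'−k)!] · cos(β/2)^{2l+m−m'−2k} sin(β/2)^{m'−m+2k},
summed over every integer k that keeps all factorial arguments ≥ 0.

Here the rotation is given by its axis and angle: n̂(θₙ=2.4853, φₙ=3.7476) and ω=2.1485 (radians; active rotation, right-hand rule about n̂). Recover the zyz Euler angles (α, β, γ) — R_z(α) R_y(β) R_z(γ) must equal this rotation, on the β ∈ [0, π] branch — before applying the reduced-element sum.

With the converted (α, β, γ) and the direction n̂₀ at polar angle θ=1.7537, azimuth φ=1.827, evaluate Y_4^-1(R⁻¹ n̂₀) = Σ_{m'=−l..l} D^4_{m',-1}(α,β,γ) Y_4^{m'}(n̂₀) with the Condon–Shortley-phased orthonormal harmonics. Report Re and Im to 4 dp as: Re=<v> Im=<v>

Axis–angle → zyz. n̂ = (sinθₙcosφₙ, sinθₙsinφₙ, cosθₙ) = (-0.501528, -0.347555, -0.792260), ω = 2.1485.
R = I cosω + sinω [n̂]ₓ + (1−cosω) n̂n̂ᵀ gives
  R = [-0.157211, +0.933189, +0.323175; -0.394193, -0.359341, +0.845864; +0.905482, +0.005586, +0.424349]
β = atan2(√(R₁₃²+R₂₃²), R₃₃) = 1.132554; α = atan2(R₂₃, R₁₃) mod 2π = 1.205846; γ = atan2(R₃₂, −R₃₁) mod 2π = 3.135424
Need the full column D^4_{m',-1} for m'=−4..4 at α=1.2058, β=1.1326, γ=3.1354.
cos(β/2)=0.843904, sin(β/2)=0.536494
d^4_{-4,-1}: single k=3 term ⇒ +0.494600;  D = -0.051752+0.491885i
d^4_{-3,-1}: k∈[2..3] ⇒ +0.825199 -0.555841 = +0.269358;  D = +0.240178+0.121935i
d^4_{-2,-1}: k∈[1..3] ⇒ +0.693830 -1.402059 +0.377762 = -0.330467;  D = -0.244914+0.221869i
d^4_{-1,-1}: k∈[0..3] ⇒ +0.257244 -1.559480 +1.260529 -0.169815 = -0.211521;  D = +0.076710+0.197121i
d^4_{0,-1}: k∈[0..3] ⇒ -0.731361 +1.773480 -0.716753 +0.048279 = +0.373645;  D = -0.373638+0.002305i
d^4_{1,-1}: k∈[0..3] ⇒ +1.039653 -1.260529 +0.254722 -0.006863 = +0.026983;  D = -0.009475+0.025265i
d^4_{2,-1}: k∈[0..2] ⇒ -0.934706 +0.566643 -0.045802 = -0.413865;  D = -0.310125-0.274055i
d^4_{3,-1}: k∈[0..1] ⇒ +0.555841 -0.134786 = +0.421055;  D = +0.373062-0.195224i
d^4_{4,-1}: single k=0 term ⇒ -0.199893;  D = +0.023367+0.198522i
Y_4^{m'}(θ=1.7537,φ=1.827) and Σ D·Y over m':
  (-0.0518+0.4919i)·(+0.2148-0.3536i)  (+0.2402+0.1219i)·(-0.1505-0.1556i)  (-0.2449+0.2219i)·(+0.2166-0.1219i)  (+0.0767+0.1971i)·(-0.0594-0.2266i)  (-0.3736+0.0023i)·(+0.2164+0.0000i)  (-0.0095+0.0253i)·(+0.0594-0.2266i)  (-0.3101-0.2741i)·(+0.2166+0.1219i)  (+0.3731-0.1952i)·(+0.1505-0.1556i)  (+0.0234+0.1985i)·(+0.2148+0.3536i)
Y_4^-1(R⁻¹ n̂) = +0.010830-0.012450i

Re=0.0108 Im=-0.0125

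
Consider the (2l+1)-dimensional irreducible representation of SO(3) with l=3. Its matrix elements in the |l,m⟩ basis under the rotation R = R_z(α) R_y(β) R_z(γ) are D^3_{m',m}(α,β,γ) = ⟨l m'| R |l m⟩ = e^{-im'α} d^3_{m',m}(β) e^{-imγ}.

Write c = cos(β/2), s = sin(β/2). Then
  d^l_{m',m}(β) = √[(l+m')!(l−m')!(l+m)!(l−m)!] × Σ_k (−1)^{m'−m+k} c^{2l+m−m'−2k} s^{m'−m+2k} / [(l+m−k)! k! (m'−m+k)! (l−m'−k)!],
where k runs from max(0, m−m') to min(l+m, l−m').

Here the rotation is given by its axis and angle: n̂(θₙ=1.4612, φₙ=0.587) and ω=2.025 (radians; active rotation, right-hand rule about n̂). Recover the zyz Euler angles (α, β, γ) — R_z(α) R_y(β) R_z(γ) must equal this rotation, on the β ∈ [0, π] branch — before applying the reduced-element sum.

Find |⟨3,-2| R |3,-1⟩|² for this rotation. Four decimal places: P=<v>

P=0.2205

Axis–angle → zyz. n̂ = (sinθₙcosφₙ, sinθₙsinφₙ, cosθₙ) = (+0.827611, +0.550543, +0.109377), ω = 2.0250.
R = I cosω + sinω [n̂]ₓ + (1−cosω) n̂n̂ᵀ gives
  R = [+0.546708, +0.557256, +0.624961; +0.753831, -0.002667, -0.657063; -0.364486, +0.830336, -0.421535]
β = atan2(√(R₁₃²+R₂₃²), R₃₃) = 2.005933; α = atan2(R₂₃, R₁₃) mod 2π = 5.472752; γ = atan2(R₃₂, −R₃₁) mod 2π = 1.157160
D^3_{-2,-1}(5.4728,2.0059,1.1572) = e^{-i·-2·5.4728}·d^3_{-2,-1}(2.0059)·e^{-i·-1·1.1572}. Compute d first:
With c≡cos(β/2)=0.537804 and s≡sin(β/2)=0.843070, N=[1·120·2·24]^{1/2}=75.894664
k∈{1,2} keeps every argument non-negative
  k=1: (−1)^0·75.8947/(24)·0.5378^5·0.8431^1 = +0.119945
  k=2: (−1)^1·75.8947/(12)·0.5378^3·0.8431^3 = -0.589511
d^3_{-2,-1}(2.0059) = +0.119945 -0.589511 = -0.469566
|D^3_{-2,-1}|² = |d^3_{-2,-1}(β)|² = (-0.469566)² = 0.220493 (the z-rotation phases have unit modulus)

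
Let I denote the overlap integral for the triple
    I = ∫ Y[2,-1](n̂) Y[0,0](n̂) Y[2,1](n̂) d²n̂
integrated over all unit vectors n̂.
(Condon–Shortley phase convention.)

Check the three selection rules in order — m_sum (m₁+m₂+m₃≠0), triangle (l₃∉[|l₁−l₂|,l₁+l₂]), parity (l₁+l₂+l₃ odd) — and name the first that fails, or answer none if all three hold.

Σmᵢ = 0  ✓
l₃∈[|l₁−l₂|,l₁+l₂]=[2,2], have l₃=2  ✓
Σlᵢ = 4 ⇒ even  ✓

none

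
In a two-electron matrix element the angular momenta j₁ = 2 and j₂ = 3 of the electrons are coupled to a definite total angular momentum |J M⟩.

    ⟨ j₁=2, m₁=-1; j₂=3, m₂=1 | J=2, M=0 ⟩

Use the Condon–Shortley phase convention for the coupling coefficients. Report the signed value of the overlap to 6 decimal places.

triangle: 3!·1!·3!/8! = 36/40320
(j±m)!: 1!·3!·4!·2!·2!·2! = 1152
prefactor² = (2J+1)·Δ·N² = 36/7
  k=2: +1/(2!·1!·1!·2!·0!·1!) = 1/4
  k=3: −1/(3!·0!·0!·1!·1!·2!) = -1/12
Σ = 1/6  ⇒  CG² = 36/7·(1/6)² = 1/7
CG = +√(1/7) = +0.377964

+√(1/7) ≈ +0.377964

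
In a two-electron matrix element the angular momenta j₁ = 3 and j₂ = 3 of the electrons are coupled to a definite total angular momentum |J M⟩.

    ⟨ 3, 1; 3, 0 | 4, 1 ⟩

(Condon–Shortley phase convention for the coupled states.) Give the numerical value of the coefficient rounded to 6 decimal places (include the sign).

triangle: 2!*4!*4!/11! = 1152/39916800
(j±m)!: 4!*2!*3!*3!*5!*3! = 1244160
prefactor² = (2J+1)*Δ*N² = 124416/385
  k=0: +1/(0!*2!*2!*3!*2!*1!) = 1/48
  k=1: −1/(1!*1!*1!*2!*3!*2!) = -1/24
  k=2: +1/(2!*0!*0!*1!*4!*3!) = 1/288
Σ = -5/288  ⇒  CG² = 124416/385*(-5/288)² = 15/154
CG = −√(15/154) = -0.312094

-0.312094  (= −√(15/154))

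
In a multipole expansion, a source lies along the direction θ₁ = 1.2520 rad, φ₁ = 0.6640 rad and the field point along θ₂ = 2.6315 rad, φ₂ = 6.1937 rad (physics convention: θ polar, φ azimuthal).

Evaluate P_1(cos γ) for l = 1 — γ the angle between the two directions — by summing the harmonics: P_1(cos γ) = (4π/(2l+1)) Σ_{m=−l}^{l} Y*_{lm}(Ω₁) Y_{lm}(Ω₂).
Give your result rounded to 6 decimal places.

0.064624

Expand P_1 via completeness: Σ_{m} conj(Y_{1,m}) at Ω₁ times Y_{1,m} at Ω₂ —
  m=-1: (+0.258379+0.202190i) × (+0.168015+0.015075i) = +0.040364+0.037866i  (running Σ = +0.040364+0.037866i)
  m=0: (+0.153140-0.000000i) × (-0.426403+0.000000i) = -0.065299+0.000000i  (running Σ = -0.024936+0.037866i)
  m=1: (-0.258379+0.202190i) × (-0.168015+0.015075i) = +0.040364-0.037866i  (running Σ = +0.015428+0.000000i)
Total Σ_m = +0.015428+0.000000i. Multiply by 4.188790: +0.064624+0.000000i. P_1(cos γ) = 0.064624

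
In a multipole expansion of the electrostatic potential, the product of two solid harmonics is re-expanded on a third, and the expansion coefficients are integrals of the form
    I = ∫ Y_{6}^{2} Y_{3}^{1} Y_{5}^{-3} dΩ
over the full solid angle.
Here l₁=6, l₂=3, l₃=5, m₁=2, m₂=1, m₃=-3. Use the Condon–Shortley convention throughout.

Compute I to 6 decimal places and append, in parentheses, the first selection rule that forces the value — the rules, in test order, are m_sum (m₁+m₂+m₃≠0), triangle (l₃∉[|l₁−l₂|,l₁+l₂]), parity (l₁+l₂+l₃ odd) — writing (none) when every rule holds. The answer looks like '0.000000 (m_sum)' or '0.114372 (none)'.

-0.145631 (none)

m-sum 0 ✓  L=14 even ✓  3≤5≤9 ✓
Π(2lᵢ+1) = 13×7×11 = 1001
triangle coeff Δ(6,3,5) = 1/675675
Σ_t [1,3]: t=1:−1/8640 t=2:+1/2304 t=3:−1/8640 = 7/34560
(3j)²=7/429 [(6 3 5; 0 0 0)], sign=-1
Σ_t [2,4]: t=2:+1/11520 t=3:−1/30240 t=4:+1/1935360 = 1/18432
(3j)²=7/429 [(6 3 5; 2 1 -3)], sign=+1
⇒ 4πI² = 343/1287
I = (-1)√(343/1287/(4π)) = -0.14563067
No selection rule forces the value: the integral is nonzero (none).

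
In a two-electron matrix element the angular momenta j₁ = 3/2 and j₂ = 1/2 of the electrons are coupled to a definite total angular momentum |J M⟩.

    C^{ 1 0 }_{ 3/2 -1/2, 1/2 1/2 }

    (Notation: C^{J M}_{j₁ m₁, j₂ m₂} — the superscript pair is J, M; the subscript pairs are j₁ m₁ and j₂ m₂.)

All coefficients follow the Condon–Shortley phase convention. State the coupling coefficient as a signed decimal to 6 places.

√[3·1!2!0!/4! · 1!2!1!0!1!1!] = √(1/2)
  +(−1)^1/∏(1,0,1,0,1,0)! = -1  (running -1)
⟨..|..⟩ = √(1/2)·(-1) = -0.707107

-0.707107  (= −√(1/2))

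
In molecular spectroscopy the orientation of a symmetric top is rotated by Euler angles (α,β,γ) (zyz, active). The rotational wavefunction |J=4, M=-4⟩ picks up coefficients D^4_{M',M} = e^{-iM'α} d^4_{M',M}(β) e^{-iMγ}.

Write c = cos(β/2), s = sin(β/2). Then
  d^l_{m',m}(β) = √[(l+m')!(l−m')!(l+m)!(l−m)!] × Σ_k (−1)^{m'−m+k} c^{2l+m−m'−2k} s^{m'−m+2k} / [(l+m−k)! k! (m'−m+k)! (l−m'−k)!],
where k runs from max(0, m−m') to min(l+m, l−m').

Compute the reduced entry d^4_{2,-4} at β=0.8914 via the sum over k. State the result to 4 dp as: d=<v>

d^4_{2,-4}(β=0.8914) via the finite sum:
With c≡cos(β/2)=0.902309 and s≡sin(β/2)=0.431090, N=[720·2·1·40320]^{1/2}=7619.763776
Admissible k: 0..0 (factorial args all ≥0)
  k=0: (−1)^6·7619.7638/(1440)·0.9023^2·0.4311^6 = +0.027650
d^4_{2,-4}(0.8914) = +0.027650

d=0.0276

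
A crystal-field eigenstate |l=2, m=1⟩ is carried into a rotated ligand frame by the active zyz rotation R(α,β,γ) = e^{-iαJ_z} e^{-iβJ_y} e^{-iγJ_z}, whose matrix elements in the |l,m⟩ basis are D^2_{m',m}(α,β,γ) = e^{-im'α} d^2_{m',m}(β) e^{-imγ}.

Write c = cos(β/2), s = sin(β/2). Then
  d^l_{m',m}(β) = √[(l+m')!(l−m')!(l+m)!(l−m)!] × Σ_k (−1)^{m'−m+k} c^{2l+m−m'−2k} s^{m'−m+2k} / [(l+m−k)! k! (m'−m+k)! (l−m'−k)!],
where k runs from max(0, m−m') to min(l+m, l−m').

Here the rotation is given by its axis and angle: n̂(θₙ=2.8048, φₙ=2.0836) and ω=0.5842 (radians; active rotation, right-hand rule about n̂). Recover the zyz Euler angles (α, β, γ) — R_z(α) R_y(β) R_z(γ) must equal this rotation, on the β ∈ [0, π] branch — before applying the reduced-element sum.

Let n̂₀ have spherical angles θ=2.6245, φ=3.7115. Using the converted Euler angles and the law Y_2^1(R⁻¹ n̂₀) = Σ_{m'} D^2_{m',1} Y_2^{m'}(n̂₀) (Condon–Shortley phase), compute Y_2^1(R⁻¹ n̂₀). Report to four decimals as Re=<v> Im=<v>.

Axis–angle → zyz. n̂ = (sinθₙcosφₙ, sinθₙsinφₙ, cosθₙ) = (-0.162132, +0.287955, -0.943819), ω = 0.5842.
R = I cosω + sinω [n̂]ₓ + (1−cosω) n̂n̂ᵀ gives
  R = [+0.838513, +0.512804, +0.184195; -0.528290, +0.847905, +0.044348; -0.133438, -0.134494, +0.981889]
β = atan2(√(R₁₃²+R₂₃²), R₃₃) = 0.190610; α = atan2(R₂₃, R₁₃) mod 2π = 0.236268; γ = atan2(R₃₂, −R₃₁) mod 2π = 5.493846
Need the full column D^2_{m',1} for m'=−2..2 at α=0.2363, β=0.1906, γ=5.4938.
cos(β/2)=0.995462, sin(β/2)=0.095161
d^2_{-2,1}: single k=3 term ⇒ +0.001716;  D = +0.000522+0.001634i
d^2_{-1,1}: k∈[2..3] ⇒ +0.026921 -0.000082 = +0.026839;  D = +0.013918+0.022948i
d^2_{0,1}: k∈[1..2] ⇒ +0.229937 -0.002101 = +0.227836;  D = +0.160468+0.161738i
d^2_{1,1}: k∈[0..1] ⇒ +0.981971 -0.026921 = +0.955050;  D = +0.812666+0.501691i
d^2_{2,1}: single k=0 term ⇒ -0.187743;  D = -0.178400-0.058488i
Y_2^{m'}(θ=2.6245,φ=3.7115) and Σ D·Y over m':
  (+0.0005+0.0016i)·(+0.0394-0.0858i)  (+0.0139+0.0229i)·(+0.2795-0.1791i)  (+0.1605+0.1617i)·(+0.3996+0.0000i)  (+0.8127+0.5017i)·(-0.2795-0.1791i)  (-0.1784-0.0585i)·(+0.0394+0.0858i)
Y_2^1(R⁻¹ n̂) = -0.067029-0.234840i

Re=-0.0670 Im=-0.2348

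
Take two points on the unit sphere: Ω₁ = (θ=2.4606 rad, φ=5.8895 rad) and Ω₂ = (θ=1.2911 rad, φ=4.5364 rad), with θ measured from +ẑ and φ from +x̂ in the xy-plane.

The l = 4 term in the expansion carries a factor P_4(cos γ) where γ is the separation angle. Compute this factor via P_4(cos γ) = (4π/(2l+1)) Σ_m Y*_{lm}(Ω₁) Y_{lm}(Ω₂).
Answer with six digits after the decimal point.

0.348883

Addition theorem: P_4(cos γ) = (4π/9) Σ_m Y*_{lm}(Ω₁) Y_{lm}(Ω₂), m = −4…4:
  term(m=-4) = +0.016914-0.020080i   from Y*(Ω₁)=-0.000274-0.069519i, Y(Ω₂)=+0.287879+0.244430i
  term(m=-3) = +0.045239+0.059129i   from Y*(Ω₁)=-0.092199+0.224465i, Y(Ω₂)=+0.154560-0.265026i
  term(m=-2) = +0.055904-0.026005i   from Y*(Ω₁)=+0.301812-0.303005i, Y(Ω₂)=+0.135330+0.049703i
  term(m=-1) = +0.018964+0.085733i   from Y*(Ω₁)=-0.261902+0.108786i, Y(Ω₂)=+0.054208-0.304833i
  term(m=+0) = -0.024173-0.000000i   from Y*(Ω₁)=-0.249205-0.000000i, Y(Ω₂)=+0.097000+0.000000i
  term(m=+1) = +0.018964-0.085733i   from Y*(Ω₁)=+0.261902+0.108786i, Y(Ω₂)=-0.054208-0.304833i
  term(m=+2) = +0.055904+0.026005i   from Y*(Ω₁)=+0.301812+0.303005i, Y(Ω₂)=+0.135330-0.049703i
  term(m=+3) = +0.045239-0.059129i   from Y*(Ω₁)=+0.092199+0.224465i, Y(Ω₂)=-0.154560-0.265026i
  term(m=+4) = +0.016914+0.020080i   from Y*(Ω₁)=-0.000274+0.069519i, Y(Ω₂)=+0.287879-0.244430i
Total Σ_m = +0.249869+0.000000i. Multiply by 1.396263: +0.348883+0.000000i. P_4(cos γ) = 0.348883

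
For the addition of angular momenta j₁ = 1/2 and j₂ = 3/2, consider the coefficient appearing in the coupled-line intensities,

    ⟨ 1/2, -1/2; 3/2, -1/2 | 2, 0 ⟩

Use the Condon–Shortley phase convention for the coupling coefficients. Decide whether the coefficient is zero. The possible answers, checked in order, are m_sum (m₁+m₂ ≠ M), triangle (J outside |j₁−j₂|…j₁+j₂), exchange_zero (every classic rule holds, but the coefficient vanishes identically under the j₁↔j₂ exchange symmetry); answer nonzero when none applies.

m_sum

m-sum: m₁+m₂ = -1/2+(-1/2) = -1, M = 0  ✗ ⇒ coefficient is 0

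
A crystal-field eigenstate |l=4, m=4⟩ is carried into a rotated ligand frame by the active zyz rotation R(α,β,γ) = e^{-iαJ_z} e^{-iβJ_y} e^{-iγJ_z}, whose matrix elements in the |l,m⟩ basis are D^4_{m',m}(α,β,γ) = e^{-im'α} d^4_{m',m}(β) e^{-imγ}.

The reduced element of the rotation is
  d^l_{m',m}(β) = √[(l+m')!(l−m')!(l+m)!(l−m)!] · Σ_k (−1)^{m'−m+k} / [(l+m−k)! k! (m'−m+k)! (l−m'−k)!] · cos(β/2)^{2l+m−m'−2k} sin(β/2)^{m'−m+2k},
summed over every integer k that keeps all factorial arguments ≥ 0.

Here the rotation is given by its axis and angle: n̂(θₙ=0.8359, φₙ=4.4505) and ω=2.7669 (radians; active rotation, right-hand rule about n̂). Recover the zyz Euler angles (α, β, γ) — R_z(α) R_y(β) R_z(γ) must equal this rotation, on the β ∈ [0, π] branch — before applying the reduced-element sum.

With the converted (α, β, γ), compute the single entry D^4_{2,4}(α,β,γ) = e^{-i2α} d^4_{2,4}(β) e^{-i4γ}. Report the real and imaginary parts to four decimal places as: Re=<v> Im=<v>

Axis–angle → zyz. n̂ = (sinθₙcosφₙ, sinθₙsinφₙ, cosθₙ) = (-0.192082, -0.716603, +0.670510), ω = 2.7669.
R = I cosω + sinω [n̂]ₓ + (1−cosω) n̂n̂ᵀ gives
  R = [-0.859389, +0.020346, -0.510918; +0.511141, +0.060793, -0.857344; +0.013617, -0.997943, -0.062644]
β = atan2(√(R₁₃²+R₂₃²), R₃₃) = 1.633482; α = atan2(R₂₃, R₁₃) mod 2π = 4.174967; γ = atan2(R₃₂, −R₃₁) mod 2π = 4.698745
Split into d^4_{2,4}(β=1.6335) × two z-phases.
Half-angle: c=0.684601, s=0.728918. N=√(720·2·40320·1)=7619.763776
The bounds max(0,m−m')=2 and min(l+m,l−m')=2 give 1 term
  k=2: (−1)^0·7619.7638/(1440)·0.6846^6·0.7289^2 = +0.289441
d^4_{2,4}(1.6335) = +0.289441
D = (-0.475870-0.879516i)·(+0.289441)·(+0.998511+0.054549i) = -0.123645-0.261702i

Re=-0.1236 Im=-0.2617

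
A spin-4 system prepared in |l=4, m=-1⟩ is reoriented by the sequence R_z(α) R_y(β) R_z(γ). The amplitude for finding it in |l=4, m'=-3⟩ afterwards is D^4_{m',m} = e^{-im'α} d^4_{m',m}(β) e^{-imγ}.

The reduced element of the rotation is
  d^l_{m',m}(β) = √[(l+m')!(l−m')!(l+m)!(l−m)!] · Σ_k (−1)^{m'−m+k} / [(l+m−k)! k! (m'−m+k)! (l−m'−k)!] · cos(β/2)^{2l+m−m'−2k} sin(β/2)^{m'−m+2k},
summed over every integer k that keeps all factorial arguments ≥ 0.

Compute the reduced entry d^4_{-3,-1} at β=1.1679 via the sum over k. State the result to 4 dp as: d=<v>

d=0.2214

d^4_{-3,-1}(β=1.1679) via the finite sum:
c=cos(1.167900/2)=0.834291, s=sin(1.167900/2)=0.551324; N=√[1·5040·6·120]=1904.940944
k∈{2,3} keeps every argument non-negative
  k=2: (−1)^0·1904.9409/(240)·0.8343^6·0.5513^2 = +0.813561
  k=3: (−1)^1·1904.9409/(144)·0.8343^4·0.5513^4 = -0.592130
d^4_{-3,-1}(1.1679) = +0.813561 -0.592130 = +0.221432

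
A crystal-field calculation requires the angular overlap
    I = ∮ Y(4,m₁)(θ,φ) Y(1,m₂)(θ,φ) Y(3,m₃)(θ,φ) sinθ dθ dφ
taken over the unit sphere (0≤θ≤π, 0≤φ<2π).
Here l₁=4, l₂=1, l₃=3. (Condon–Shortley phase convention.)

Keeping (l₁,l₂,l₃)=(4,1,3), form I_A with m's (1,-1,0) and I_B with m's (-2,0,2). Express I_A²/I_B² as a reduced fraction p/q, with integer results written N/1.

l's match ⇒ only the (l;m) 3-j factors differ between A and B.
A: triangle coeff Δ(4,1,3) = 1/252; Σ_t [0,0]: t=0:+1/72 = 1/72; (3j)²=5/126 [(4 1 3; 1 -1 0)], sign=-1
B: triangle coeff Δ(4,1,3) = 1/252; Σ_t [1,1]: t=1:−1/120 = -1/120; (3j)²=1/21 [(4 1 3; -2 0 2)], sign=+1
I_A²/I_B² = (5/126)/(1/21) = 5/6

5/6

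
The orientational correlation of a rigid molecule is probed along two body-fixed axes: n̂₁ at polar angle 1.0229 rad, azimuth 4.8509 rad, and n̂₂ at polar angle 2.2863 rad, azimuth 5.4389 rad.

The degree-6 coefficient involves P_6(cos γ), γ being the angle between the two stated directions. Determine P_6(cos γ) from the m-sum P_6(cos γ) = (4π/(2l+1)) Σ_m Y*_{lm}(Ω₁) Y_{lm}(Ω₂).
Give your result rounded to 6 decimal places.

Summing Y*_{l m}(θ₁,φ₁)·Y_{l m}(θ₂,φ₂) over m ∈ [−6, 6]; prefactor 4π/(2·6+1) = 0.966644:
  m=-6: Y*=-0.125989-0.138056i  Y=+0.030902-0.083790i  product -0.015461+0.006291i
  m=-5: Y*=+0.252264-0.304064i  Y=+0.126773+0.237125i  product +0.104081+0.021271i
  m=-4: Y*=+0.319718+0.197804i  Y=-0.420357-0.100887i  product -0.114440-0.115404i
  m=-3: Y*=+0.001310-0.002970i  Y=+0.261306-0.182141i  product -0.000199-0.001015i
  m=-2: Y*=+0.332024+0.094405i  Y=+0.013840-0.116971i  product +0.015638-0.037531i
  m=-1: Y*=-0.017968+0.128892i  Y=+0.243735+0.274274i  product -0.039731+0.026487i
  m=+0: Y*=+0.312358-0.000000i  Y=+0.016531+0.000000i  product +0.005163+0.000000i
  m=+1: Y*=+0.017968+0.128892i  Y=-0.243735+0.274274i  product -0.039731-0.026487i
  m=+2: Y*=+0.332024-0.094405i  Y=+0.013840+0.116971i  product +0.015638+0.037531i
  m=+3: Y*=-0.001310-0.002970i  Y=-0.261306-0.182141i  product -0.000199+0.001015i
  m=+4: Y*=+0.319718-0.197804i  Y=-0.420357+0.100887i  product -0.114440+0.115404i
  m=+5: Y*=-0.252264-0.304064i  Y=-0.126773+0.237125i  product +0.104081-0.021271i
  m=+6: Y*=-0.125989+0.138056i  Y=+0.030902+0.083790i  product -0.015461-0.006291i
Accumulated sum -0.095059-0.000000i; after 4π/(2l+1) scaling, -0.091888-0.000000i ⇒ P_6 = -0.091888

-0.091888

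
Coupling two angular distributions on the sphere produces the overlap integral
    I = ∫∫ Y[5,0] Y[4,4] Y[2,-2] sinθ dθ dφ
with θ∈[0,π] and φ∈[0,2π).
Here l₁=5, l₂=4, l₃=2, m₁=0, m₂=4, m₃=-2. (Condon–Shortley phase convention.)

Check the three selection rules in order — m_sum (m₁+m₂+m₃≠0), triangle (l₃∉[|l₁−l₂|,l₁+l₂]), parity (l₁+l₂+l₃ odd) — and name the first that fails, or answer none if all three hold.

m_sum

m₁+m₂+m₃ = 0 + 4 − 2 = 2  ✗
triangle: |5−4|=1 ≤ l₃=2 ≤ 5+4=9
parity: l₁+l₂+l₃ = 11 is odd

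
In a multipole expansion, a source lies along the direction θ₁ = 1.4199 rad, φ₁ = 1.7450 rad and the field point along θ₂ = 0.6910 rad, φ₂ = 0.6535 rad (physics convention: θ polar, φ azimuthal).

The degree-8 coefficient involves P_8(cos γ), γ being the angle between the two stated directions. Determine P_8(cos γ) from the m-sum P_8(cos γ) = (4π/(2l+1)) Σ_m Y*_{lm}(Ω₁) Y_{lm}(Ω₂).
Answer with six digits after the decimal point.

Expand P_8 via completeness: Σ_{m} conj(Y_{8,m}) at Ω₁ times Y_{8,m} at Ω₂ —
  m=-8: Y*=(0.082903, 0.463032)  Y=(0.006916, 0.012203)  product (-0.005077, 0.004214)
  m=-7: Y*=(0.268618, -0.098471)  Y=(-0.009325, 0.067200)  product (0.004112, 0.018969)
  m=-6: Y*=(0.116565, 0.200979)  Y=(-0.141866, 0.140177)  product (-0.044709, -0.012172)
  m=-5: Y*=(0.235011, -0.197858)  Y=(-0.386110, 0.048873)  product (-0.081070, 0.087881)
  m=-4: Y*=(0.110452, 0.092433)  Y=(-0.408992, -0.238315)  product (-0.023146, -0.064127)
  m=-3: Y*=(0.154043, -0.267421)  Y=(-0.086933, -0.211666)  product (-0.069995, -0.009358)
  m=-2: Y*=(0.096498, 0.035051)  Y=(-0.064401, 0.238442)  product (-0.014572, 0.020752)
  m=-1: Y*=(0.053233, -0.302483)  Y=(-0.289771, 0.221889)  product (0.051692, 0.099462)
  m=+0: Y*=(0.090223, -0.000000)  Y=(0.139514, 0.000000)  product (0.012587, 0.000000)
  m=+1: Y*=(-0.053233, -0.302483)  Y=(0.289771, 0.221889)  product (0.051692, -0.099462)
  m=+2: Y*=(0.096498, -0.035051)  Y=(-0.064401, -0.238442)  product (-0.014572, -0.020752)
  m=+3: Y*=(-0.154043, -0.267421)  Y=(0.086933, -0.211666)  product (-0.069995, 0.009358)
  m=+4: Y*=(0.110452, -0.092433)  Y=(-0.408992, 0.238315)  product (-0.023146, 0.064127)
  m=+5: Y*=(-0.235011, -0.197858)  Y=(0.386110, 0.048873)  product (-0.081070, -0.087881)
  m=+6: Y*=(0.116565, -0.200979)  Y=(-0.141866, -0.140177)  product (-0.044709, 0.012172)
  m=+7: Y*=(-0.268618, -0.098471)  Y=(0.009325, 0.067200)  product (0.004112, -0.018969)
  m=+8: Y*=(0.082903, -0.463032)  Y=(0.006916, -0.012203)  product (-0.005077, -0.004214)
Total Σ_m = (-0.352943, 0.000000). Multiply by 0.739198: (-0.260895, 0.000000). P_8(cos γ) = -0.260895

-0.260895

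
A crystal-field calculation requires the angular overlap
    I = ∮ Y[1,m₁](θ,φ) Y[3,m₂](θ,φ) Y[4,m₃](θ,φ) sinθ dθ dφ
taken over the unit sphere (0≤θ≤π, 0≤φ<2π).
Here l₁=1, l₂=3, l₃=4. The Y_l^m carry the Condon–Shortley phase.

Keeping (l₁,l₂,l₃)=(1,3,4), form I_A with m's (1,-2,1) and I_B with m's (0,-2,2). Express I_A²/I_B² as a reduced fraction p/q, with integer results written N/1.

1/4

Same 1,3,4: normalisation and zero-m 3j drop out of the ratio.
A: Δ: 0! 2! 6! / 9! → 1/252; sum: t=0:+1/240 = 1/240; 3j²(1 3 4; 1 -2 1) = Δ·Π!·Σ² = 1/84  (sign -1)
B: Δ: 0! 2! 6! / 9! → 1/252; sum: t=0:+1/120 = 1/120; 3j²(1 3 4; 0 -2 2) = Δ·Π!·Σ² = 1/21  (sign +1)
I_A²/I_B² = (1/84)/(1/21) = 1/4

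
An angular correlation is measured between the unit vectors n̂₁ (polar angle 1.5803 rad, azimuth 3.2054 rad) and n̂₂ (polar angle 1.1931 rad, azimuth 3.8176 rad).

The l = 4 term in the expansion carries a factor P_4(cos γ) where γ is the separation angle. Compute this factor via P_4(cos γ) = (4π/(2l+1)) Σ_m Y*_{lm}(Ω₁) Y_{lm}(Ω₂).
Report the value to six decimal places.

-0.336934

Summing Y*_{l m}(θ₁,φ₁)·Y_{l m}(θ₂,φ₂) over m ∈ [−4, 4]; prefactor 4π/(2·4+1) = 1.396263:
  m=-4: (0.428120, 0.111705) × (-0.299227, -0.139980) = (-0.112468, -0.093353)  (running Σ = (-0.112468, -0.093353))
  m=-3: (0.011676, 0.002263) × (0.163652, 0.332627) = (0.001158, 0.004254)  (running Σ = (-0.111310, -0.089099))
  m=-2: (-0.331563, -0.042544) × (-0.003012, 0.013545) = (0.001575, -0.004363)  (running Σ = (-0.109735, -0.093462))
  m=-1: (-0.013457, -0.000860) × (0.259081, -0.207803) = (-0.003665, 0.002574)  (running Σ = (-0.113400, -0.090888))
  m=0: (0.317070, -0.000000) × (-0.045764, 0.000000) = (-0.014511, 0.000000)  (running Σ = (-0.127911, -0.090888))
  m=1: (0.013457, -0.000860) × (-0.259081, -0.207803) = (-0.003665, -0.002574)  (running Σ = (-0.131576, -0.093462))
  m=2: (-0.331563, 0.042544) × (-0.003012, -0.013545) = (0.001575, 0.004363)  (running Σ = (-0.130001, -0.089099))
  m=3: (-0.011676, 0.002263) × (-0.163652, 0.332627) = (0.001158, -0.004254)  (running Σ = (-0.128843, -0.093353))
  m=4: (0.428120, -0.111705) × (-0.299227, 0.139980) = (-0.112468, 0.093353)  (running Σ = (-0.241311, 0.000000))
Σ over m = (-0.241311, 0.000000); ×(4π/9) → (-0.336934, 0.000000). Real part: -0.336934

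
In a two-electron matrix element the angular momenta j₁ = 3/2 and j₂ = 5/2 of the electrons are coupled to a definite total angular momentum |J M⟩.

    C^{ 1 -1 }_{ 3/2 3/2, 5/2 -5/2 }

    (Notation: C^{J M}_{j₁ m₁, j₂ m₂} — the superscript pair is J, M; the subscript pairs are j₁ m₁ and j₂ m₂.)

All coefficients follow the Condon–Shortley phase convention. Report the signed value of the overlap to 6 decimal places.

+0.707107  (= +√(1/2))

√[3·3!0!2!/6! · 3!0!0!5!0!2!] = √(72)
  +(−1)^0/∏(0,3,0,0,0,2)! = 1/12  (running 1/12)
⟨..|..⟩ = √(72)·(1/12) = +0.707107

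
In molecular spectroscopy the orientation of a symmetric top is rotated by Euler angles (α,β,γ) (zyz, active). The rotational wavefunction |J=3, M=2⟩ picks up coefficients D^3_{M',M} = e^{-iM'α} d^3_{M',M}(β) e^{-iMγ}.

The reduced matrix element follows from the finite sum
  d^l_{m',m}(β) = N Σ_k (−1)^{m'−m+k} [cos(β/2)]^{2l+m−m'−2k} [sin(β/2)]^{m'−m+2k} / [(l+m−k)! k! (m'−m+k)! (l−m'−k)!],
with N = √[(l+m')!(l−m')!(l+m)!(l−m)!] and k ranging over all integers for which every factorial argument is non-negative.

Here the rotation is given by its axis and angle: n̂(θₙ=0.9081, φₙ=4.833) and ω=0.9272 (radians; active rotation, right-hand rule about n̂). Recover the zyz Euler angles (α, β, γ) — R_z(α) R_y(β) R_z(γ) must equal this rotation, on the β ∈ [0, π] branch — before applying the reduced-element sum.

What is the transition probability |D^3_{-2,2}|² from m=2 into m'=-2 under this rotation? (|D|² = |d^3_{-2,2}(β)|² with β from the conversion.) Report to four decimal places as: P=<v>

Axis–angle → zyz. n̂ = (sinθₙcosφₙ, sinθₙsinφₙ, cosθₙ) = (+0.094852, -0.782609, +0.615245), ω = 0.9272.
R = I cosω + sinω [n̂]ₓ + (1−cosω) n̂n̂ᵀ gives
  R = [+0.603674, -0.521848, -0.602704; +0.462474, +0.845020, -0.268438; +0.649381, -0.116686, +0.751458]
β = atan2(√(R₁₃²+R₂₃²), R₃₃) = 0.720528; α = atan2(R₂₃, R₁₃) mod 2π = 3.560605; γ = atan2(R₃₂, −R₃₁) mod 2π = 3.319383
Split into d^3_{-2,2}(β=0.7205) × two z-phases.
c=cos(0.720528/2)=0.935804, s=sin(0.720528/2)=0.352521; N=√[1·120·120·1]=120.000000
The bounds max(0,m−m')=4 and min(l+m,l−m')=5 give 2 terms
  k=4: (−1)^0·120.0000/(24)·0.9358^2·0.3525^4 = +0.067621
  k=5: (−1)^1·120.0000/(120)·0.9358^0·0.3525^6 = -0.001919
d^3_{-2,2}(0.7205) = +0.067621 -0.001919 = +0.065702
|D^3_{-2,2}|² = |d^3_{-2,2}(β)|² = (+0.065702)² = 0.004317 (the z-rotation phases have unit modulus)

P=0.0043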